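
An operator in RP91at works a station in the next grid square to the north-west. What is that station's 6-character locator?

RP81xu

Longitude subsquare a = 0; −1 → -1, wraps to 23 = x, carry into square.
Longitude square 9; −1 → 8.
Latitude subsquare t = 19; +1 → 20 = u.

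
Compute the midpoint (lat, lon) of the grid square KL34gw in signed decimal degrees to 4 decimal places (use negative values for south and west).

24.9375, 26.5417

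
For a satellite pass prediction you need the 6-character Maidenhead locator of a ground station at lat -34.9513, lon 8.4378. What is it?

Add 180° to longitude and 90° to latitude: 188.4378, 55.0487.
Field: lon ⌊188.4378/20⌋ = 9 → J; lat ⌊55.0487/10⌋ = 5 → F.
Square: lon ⌊8.4378/2⌋ = 4; lat ⌊5.0487/1⌋ = 5.
Subsquare: lon ⌊0.4378/0.0833333⌋ = 5 → f; lat ⌊0.0487/0.0416667⌋ = 1 → b.

JF45fb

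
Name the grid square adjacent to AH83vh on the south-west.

AH83ug

Longitude subsquare v = 21; −1 → 20 = u.
Latitude subsquare h = 7; −1 → 6 = g.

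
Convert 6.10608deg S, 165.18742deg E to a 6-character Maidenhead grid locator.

RI23ov

Shift to the Maidenhead origin (180°W, 90°S): lon 345.1874, lat 83.8939.
Field (20°×10°, letters A–R): lon ⌊345.1874/20⌋ = 17 → R; lat ⌊83.8939/10⌋ = 8 → I.
Square (2°×1°, digits 0–9): lon ⌊5.1874/2⌋ = 2; lat ⌊3.8939/1⌋ = 3.
Subsquare (5′×2.5′, letters a–x): lon ⌊1.1874/0.0833333⌋ = 14 → o; lat ⌊0.8939/0.0416667⌋ = 21 → v.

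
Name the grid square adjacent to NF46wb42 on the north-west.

Longitude extended square 4; −1 → 3.
Latitude extended square 2; +1 → 3.

NF46wb33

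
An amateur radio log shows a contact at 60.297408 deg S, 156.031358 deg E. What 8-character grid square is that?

QC89aq38

Shift to the Maidenhead origin (180°W, 90°S): lon 336.03136, lat 29.70259.
Field: 336.03136/20 → 16 → Q, 29.70259/10 → 2 → C; chars QC.
Square: 16.03136/2 → 8, 9.70259/1 → 9; chars 89.
Subsquare: 0.03136/0.0833333 → 0 → a, 0.70259/0.0416667 → 16 → q; chars aq.
Extended square: 0.03136/0.00833333 → 3, 0.03593/0.00416667 → 8; chars 38.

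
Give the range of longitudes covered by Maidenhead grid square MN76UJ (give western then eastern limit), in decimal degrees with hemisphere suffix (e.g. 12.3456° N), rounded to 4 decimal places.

75.6667° E, 75.7500° E

Field M=12, N=13: +12·20° lon, +13·10° lat → SW at lon 60°, lat 40°.
Square 7, 6: +7·2° lon, +6·1° lat → SW at lon 74°, lat 46°.
Subsquare u=20, j=9: +20·0.0833333° lon, +9·0.0416667° lat → SW at lon 75.6667°, lat 46.375°.
Cell spans 0.0833333° lon × 0.0416667° lat.
west 75.6667° E, east 75.7500° E.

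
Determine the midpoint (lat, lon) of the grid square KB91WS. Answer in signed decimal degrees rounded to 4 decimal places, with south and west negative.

-78.2292, 39.8750

Field K=10, B=1: +10·20° lon, +1·10° lat → SW at lon 20°, lat -80°.
Square 9, 1: +9·2° lon, +1·1° lat → SW at lon 38°, lat -79°.
Subsquare w=22, s=18: +22·0.0833333° lon, +18·0.0416667° lat → SW at lon 39.8333°, lat -78.25°.
Cell spans 0.0833333° lon × 0.0416667° lat. Centre is SW corner plus half of each.
latitude -78.2292, longitude 39.8750.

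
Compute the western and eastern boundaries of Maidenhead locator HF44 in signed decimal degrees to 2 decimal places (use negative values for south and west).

-32.00, -30.00

Field H=7, F=5: +7·20° lon, +5·10° lat → SW at lon -40°, lat -40°.
Square 4, 4: +4·2° lon, +4·1° lat → SW at lon -32°, lat -36°.
Cell spans 2° lon × 1° lat.
west -32.00, east -30.00.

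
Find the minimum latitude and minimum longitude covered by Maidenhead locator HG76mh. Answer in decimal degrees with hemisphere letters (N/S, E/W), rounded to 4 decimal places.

23.7083° S, 25.0000° W

Field H=7, G=6: +7·20° lon, +6·10° lat → SW at lon -40°, lat -30°.
Square 7, 6: +7·2° lon, +6·1° lat → SW at lon -26°, lat -24°.
Subsquare m=12, h=7: +12·0.0833333° lon, +7·0.0416667° lat → SW at lon -25°, lat -23.7083°.
latitude 23.7083° S, longitude 25.0000° W.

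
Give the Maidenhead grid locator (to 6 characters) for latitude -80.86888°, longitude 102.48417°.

OA19fd

Add 180° to longitude and 90° to latitude: 282.4842, 9.1311.
Field: 282.4842/20 → 14 → O, 9.1311/10 → 0 → A; chars OA.
Square: 2.4842/2 → 1, 9.1311/1 → 9; chars 19.
Subsquare: 0.4842/0.0833333 → 5 → f, 0.1311/0.0416667 → 3 → d; chars fd.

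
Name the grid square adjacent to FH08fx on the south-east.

FH08gw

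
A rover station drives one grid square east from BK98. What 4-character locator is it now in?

Longitude square 9; +1 → 10, wraps to 0, carry into field.
Longitude field B = 1; +1 → 2 = C.
The latitude characters are unchanged.

CK08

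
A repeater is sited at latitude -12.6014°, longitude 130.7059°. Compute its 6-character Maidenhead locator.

PH57ij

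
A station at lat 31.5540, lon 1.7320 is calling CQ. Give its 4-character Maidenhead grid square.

Add 180° to longitude and 90° to latitude: 181.73, 121.55.
Field: lon ⌊181.73/20⌋ = 9 → J; lat ⌊121.55/10⌋ = 12 → M.
Square: lon ⌊1.73/2⌋ = 0; lat ⌊1.55/1⌋ = 1.

JM01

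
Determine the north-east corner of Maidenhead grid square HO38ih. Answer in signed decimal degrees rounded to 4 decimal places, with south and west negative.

Field H=7, O=14: +7·20° lon, +14·10° lat → SW at lon -40°, lat 50°.
Square 3, 8: +3·2° lon, +8·1° lat → SW at lon -34°, lat 58°.
Subsquare i=8, h=7: +8·0.0833333° lon, +7·0.0416667° lat → SW at lon -33.3333°, lat 58.2917°.
Cell spans 0.0833333° lon × 0.0416667° lat. NE corner is SW corner plus one full cell.
latitude 58.3333, longitude -33.2500.

58.3333, -33.2500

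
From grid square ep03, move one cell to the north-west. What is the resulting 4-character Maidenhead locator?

DP94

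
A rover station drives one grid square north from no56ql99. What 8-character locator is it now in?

Latitude extended square 9; +1 → 10, wraps to 0, carry into subsquare.
Latitude subsquare l = 11; +1 → 12 = m.
The longitude characters are unchanged.

NO56qm90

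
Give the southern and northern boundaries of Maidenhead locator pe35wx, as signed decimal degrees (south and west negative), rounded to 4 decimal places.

Field P=15, E=4: +15·20° lon, +4·10° lat → SW at lon 120°, lat -50°.
Square 3, 5: +3·2° lon, +5·1° lat → SW at lon 126°, lat -45°.
Subsquare w=22, x=23: +22·0.0833333° lon, +23·0.0416667° lat → SW at lon 127.833°, lat -44.0417°.
Cell spans 0.0833333° lon × 0.0416667° lat.
south -44.0417, north -44.0000.

-44.0417, -44.0000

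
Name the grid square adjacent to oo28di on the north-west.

OO28cj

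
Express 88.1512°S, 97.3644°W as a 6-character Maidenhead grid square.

EA11hu

Shift to the Maidenhead origin (180°W, 90°S): lon 82.6356, lat 1.8488.
Field: lon ⌊82.6356/20⌋ = 4 → E; lat ⌊1.8488/10⌋ = 0 → A.
Square: lon ⌊2.6356/2⌋ = 1; lat ⌊1.8488/1⌋ = 1.
Subsquare: lon ⌊0.6356/0.0833333⌋ = 7 → h; lat ⌊0.8488/0.0416667⌋ = 20 → u.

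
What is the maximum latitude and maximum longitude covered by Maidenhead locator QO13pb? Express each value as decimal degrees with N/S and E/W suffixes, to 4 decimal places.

53.0833° N, 143.3333° E

Field Q=16, O=14: +16·20° lon, +14·10° lat → SW at lon 140°, lat 50°.
Square 1, 3: +1·2° lon, +3·1° lat → SW at lon 142°, lat 53°.
Subsquare p=15, b=1: +15·0.0833333° lon, +1·0.0416667° lat → SW at lon 143.25°, lat 53.0417°.
Cell spans 0.0833333° lon × 0.0416667° lat. NE corner is SW corner plus one full cell.
latitude 53.0833° N, longitude 143.3333° E.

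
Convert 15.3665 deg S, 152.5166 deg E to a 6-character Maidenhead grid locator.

Add 180° to longitude and 90° to latitude: 332.5166, 74.6335.
Field (20°×10°, letters A–R): lon ⌊332.5166/20⌋ = 16 → Q; lat ⌊74.6335/10⌋ = 7 → H.
Square (2°×1°, digits 0–9): lon ⌊12.5166/2⌋ = 6; lat ⌊4.6335/1⌋ = 4.
Subsquare (5′×2.5′, letters a–x): lon ⌊0.5166/0.0833333⌋ = 6 → g; lat ⌊0.6335/0.0416667⌋ = 15 → p.

QH64gp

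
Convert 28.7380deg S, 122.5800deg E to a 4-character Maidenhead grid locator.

Offset from 180°W / 90°S: lon 302.58°, lat 61.26°.
Field: 302.58/20 → 15 → P, 61.26/10 → 6 → G; chars PG.
Square: 2.58/2 → 1, 1.26/1 → 1; chars 11.

PG11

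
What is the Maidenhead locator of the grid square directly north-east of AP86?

Longitude square 8; +1 → 9.
Latitude square 6; +1 → 7.

AP97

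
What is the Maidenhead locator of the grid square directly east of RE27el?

RE27fl

Longitude subsquare e = 4; +1 → 5 = f.
The latitude characters are unchanged.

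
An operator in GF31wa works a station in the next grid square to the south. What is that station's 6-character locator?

Latitude subsquare a = 0; −1 → -1, wraps to 23 = x, carry into square.
Latitude square 1; −1 → 0.
The longitude characters are unchanged.

GF30wx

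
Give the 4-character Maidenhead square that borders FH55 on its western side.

Longitude square 5; −1 → 4.
The latitude characters are unchanged.

FH45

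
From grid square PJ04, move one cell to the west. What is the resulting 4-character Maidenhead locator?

OJ94

Longitude square 0; −1 → -1, wraps to 9, carry into field.
Longitude field P = 15; −1 → 14 = O.
The latitude characters are unchanged.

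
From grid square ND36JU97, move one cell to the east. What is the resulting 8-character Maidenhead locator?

Longitude extended square 9; +1 → 10, wraps to 0, carry into subsquare.
Longitude subsquare j = 9; +1 → 10 = k.
The latitude characters are unchanged.

ND36ku07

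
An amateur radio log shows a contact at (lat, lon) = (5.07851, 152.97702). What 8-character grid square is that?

Shift to the Maidenhead origin (180°W, 90°S): lon 332.97702, lat 95.07851.
Field: lon ⌊332.97702/20⌋ = 16 → Q; lat ⌊95.07851/10⌋ = 9 → J.
Square: lon ⌊12.97702/2⌋ = 6; lat ⌊5.07851/1⌋ = 5.
Subsquare: lon ⌊0.97702/0.0833333⌋ = 11 → l; lat ⌊0.07851/0.0416667⌋ = 1 → b.
Extended square: lon ⌊0.06035/0.00833333⌋ = 7; lat ⌊0.03684/0.00416667⌋ = 8.

QJ65lb78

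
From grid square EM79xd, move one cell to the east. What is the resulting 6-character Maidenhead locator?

EM89ad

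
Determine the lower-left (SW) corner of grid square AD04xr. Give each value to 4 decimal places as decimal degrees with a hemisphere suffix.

Field A=0, D=3: +0·20° lon, +3·10° lat → SW at lon -180°, lat -60°.
Square 0, 4: +0·2° lon, +4·1° lat → SW at lon -180°, lat -56°.
Subsquare x=23, r=17: +23·0.0833333° lon, +17·0.0416667° lat → SW at lon -178.083°, lat -55.2917°.
latitude 55.2917° S, longitude 178.0833° W.

55.2917° S, 178.0833° W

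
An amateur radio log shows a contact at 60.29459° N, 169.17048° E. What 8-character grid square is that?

Offset from 180°W / 90°S: lon 349.17048°, lat 150.29459°.
Field: 349.17048/20 → 17 → R, 150.29459/10 → 15 → P; chars RP.
Square: 9.17048/2 → 4, 0.29459/1 → 0; chars 40.
Subsquare: 1.17048/0.0833333 → 14 → o, 0.29459/0.0416667 → 7 → h; chars oh.
Extended square: 0.00381/0.00833333 → 0, 0.00292/0.00416667 → 0; chars 00.

RP40oh00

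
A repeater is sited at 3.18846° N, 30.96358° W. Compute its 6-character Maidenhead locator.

Shift to the Maidenhead origin (180°W, 90°S): lon 149.0364, lat 93.1885.
Field: 149.0364/20 → 7 → H, 93.1885/10 → 9 → J; chars HJ.
Square: 9.0364/2 → 4, 3.1885/1 → 3; chars 43.
Subsquare: 1.0364/0.0833333 → 12 → m, 0.1885/0.0416667 → 4 → e; chars me.

HJ43me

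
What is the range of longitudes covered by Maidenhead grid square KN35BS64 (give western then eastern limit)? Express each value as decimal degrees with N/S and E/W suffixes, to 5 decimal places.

26.13333° E, 26.14167° E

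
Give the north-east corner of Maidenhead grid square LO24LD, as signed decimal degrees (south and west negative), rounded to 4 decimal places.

Field L=11, O=14: +11·20° lon, +14·10° lat → SW at lon 40°, lat 50°.
Square 2, 4: +2·2° lon, +4·1° lat → SW at lon 44°, lat 54°.
Subsquare l=11, d=3: +11·0.0833333° lon, +3·0.0416667° lat → SW at lon 44.9167°, lat 54.125°.
Cell spans 0.0833333° lon × 0.0416667° lat. NE corner is SW corner plus one full cell.
latitude 54.1667, longitude 45.0000.

54.1667, 45.0000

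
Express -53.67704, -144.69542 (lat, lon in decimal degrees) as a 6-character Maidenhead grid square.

Add 180° to longitude and 90° to latitude: 35.3046, 36.3230.
Field: 35.3046/20 → 1 → B, 36.3230/10 → 3 → D; chars BD.
Square: 15.3046/2 → 7, 6.3230/1 → 6; chars 76.
Subsquare: 1.3046/0.0833333 → 15 → p, 0.3230/0.0416667 → 7 → h; chars ph.

BD76ph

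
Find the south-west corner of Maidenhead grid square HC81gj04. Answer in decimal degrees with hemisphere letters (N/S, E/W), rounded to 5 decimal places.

68.60833° S, 23.50000° W

Field H=7, C=2: +7·20° lon, +2·10° lat → SW at lon -40°, lat -70°.
Square 8, 1: +8·2° lon, +1·1° lat → SW at lon -24°, lat -69°.
Subsquare g=6, j=9: +6·0.0833333° lon, +9·0.0416667° lat → SW at lon -23.5°, lat -68.625°.
Extended square 0, 4: +0·0.00833333° lon, +4·0.00416667° lat → SW at lon -23.5°, lat -68.6083°.
latitude 68.60833° S, longitude 23.50000° W.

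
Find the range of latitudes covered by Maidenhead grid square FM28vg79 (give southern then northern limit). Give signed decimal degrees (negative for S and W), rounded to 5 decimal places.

38.28750, 38.29167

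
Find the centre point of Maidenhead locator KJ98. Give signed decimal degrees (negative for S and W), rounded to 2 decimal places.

8.50, 39.00

Field K=10, J=9: +10·20° lon, +9·10° lat → SW at lon 20°, lat 0°.
Square 9, 8: +9·2° lon, +8·1° lat → SW at lon 38°, lat 8°.
Cell spans 2° lon × 1° lat. Centre is SW corner plus half of each.
latitude 8.50, longitude 39.00.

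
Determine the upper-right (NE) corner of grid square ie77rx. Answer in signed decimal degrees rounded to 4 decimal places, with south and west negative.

Field I=8, E=4: +8·20° lon, +4·10° lat → SW at lon -20°, lat -50°.
Square 7, 7: +7·2° lon, +7·1° lat → SW at lon -6°, lat -43°.
Subsquare r=17, x=23: +17·0.0833333° lon, +23·0.0416667° lat → SW at lon -4.58333°, lat -42.0417°.
Cell spans 0.0833333° lon × 0.0416667° lat. NE corner is SW corner plus one full cell.
latitude -42.0000, longitude -4.5000.

-42.0000, -4.5000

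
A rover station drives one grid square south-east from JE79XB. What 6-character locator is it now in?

JE89aa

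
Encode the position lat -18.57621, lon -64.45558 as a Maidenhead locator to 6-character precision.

FH71sk

Add 180° to longitude and 90° to latitude: 115.5444, 71.4238.
Field: lon ⌊115.5444/20⌋ = 5 → F; lat ⌊71.4238/10⌋ = 7 → H.
Square: lon ⌊15.5444/2⌋ = 7; lat ⌊1.4238/1⌋ = 1.
Subsquare: lon ⌊1.5444/0.0833333⌋ = 18 → s; lat ⌊0.4238/0.0416667⌋ = 10 → k.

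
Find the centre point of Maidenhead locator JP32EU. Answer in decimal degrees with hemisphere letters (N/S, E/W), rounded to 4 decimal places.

62.8542° N, 6.3750° E

Field J=9, P=15: +9·20° lon, +15·10° lat → SW at lon 0°, lat 60°.
Square 3, 2: +3·2° lon, +2·1° lat → SW at lon 6°, lat 62°.
Subsquare e=4, u=20: +4·0.0833333° lon, +20·0.0416667° lat → SW at lon 6.33333°, lat 62.8333°.
Cell spans 0.0833333° lon × 0.0416667° lat. Centre is SW corner plus half of each.
latitude 62.8542° N, longitude 6.3750° E.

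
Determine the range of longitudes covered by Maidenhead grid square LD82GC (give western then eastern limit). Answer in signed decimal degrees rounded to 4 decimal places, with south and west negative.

56.5000, 56.5833

Field L=11, D=3: +11·20° lon, +3·10° lat → SW at lon 40°, lat -60°.
Square 8, 2: +8·2° lon, +2·1° lat → SW at lon 56°, lat -58°.
Subsquare g=6, c=2: +6·0.0833333° lon, +2·0.0416667° lat → SW at lon 56.5°, lat -57.9167°.
Cell spans 0.0833333° lon × 0.0416667° lat.
west 56.5000, east 56.5833.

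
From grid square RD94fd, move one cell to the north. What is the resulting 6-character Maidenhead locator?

RD94fe

Latitude subsquare d = 3; +1 → 4 = e.
The longitude characters are unchanged.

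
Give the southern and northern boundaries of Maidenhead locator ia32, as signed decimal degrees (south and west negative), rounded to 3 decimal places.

Field I=8, A=0: +8·20° lon, +0·10° lat → SW at lon -20°, lat -90°.
Square 3, 2: +3·2° lon, +2·1° lat → SW at lon -14°, lat -88°.
Cell spans 2° lon × 1° lat.
south -88.000, north -87.000.

-88.000, -87.000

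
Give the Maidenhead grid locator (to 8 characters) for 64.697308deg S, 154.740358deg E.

QC75ih82

Offset from 180°W / 90°S: lon 334.74036°, lat 25.30269°.
Field: lon ⌊334.74036/20⌋ = 16 → Q; lat ⌊25.30269/10⌋ = 2 → C.
Square: lon ⌊14.74036/2⌋ = 7; lat ⌊5.30269/1⌋ = 5.
Subsquare: lon ⌊0.74036/0.0833333⌋ = 8 → i; lat ⌊0.30269/0.0416667⌋ = 7 → h.
Extended square: lon ⌊0.07369/0.00833333⌋ = 8; lat ⌊0.01103/0.00416667⌋ = 2.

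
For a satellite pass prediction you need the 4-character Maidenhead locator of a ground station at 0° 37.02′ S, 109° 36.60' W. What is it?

DI59

Shift to the Maidenhead origin (180°W, 90°S): lon 70.39, lat 89.38.
Field: 70.39/20 → 3 → D, 89.38/10 → 8 → I; chars DI.
Square: 10.39/2 → 5, 9.38/1 → 9; chars 59.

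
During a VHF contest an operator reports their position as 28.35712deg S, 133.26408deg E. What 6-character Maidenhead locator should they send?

PG61pp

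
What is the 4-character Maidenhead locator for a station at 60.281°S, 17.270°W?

IC19

Add 180° to longitude and 90° to latitude: 162.73, 29.72.
Field: lon ⌊162.73/20⌋ = 8 → I; lat ⌊29.72/10⌋ = 2 → C.
Square: lon ⌊2.73/2⌋ = 1; lat ⌊9.72/1⌋ = 9.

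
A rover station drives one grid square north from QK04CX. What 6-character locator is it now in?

QK05ca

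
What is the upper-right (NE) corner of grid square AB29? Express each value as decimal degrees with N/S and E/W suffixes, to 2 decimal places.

70.00° S, 174.00° W

Field A=0, B=1: +0·20° lon, +1·10° lat → SW at lon -180°, lat -80°.
Square 2, 9: +2·2° lon, +9·1° lat → SW at lon -176°, lat -71°.
Cell spans 2° lon × 1° lat. NE corner is SW corner plus one full cell.
latitude 70.00° S, longitude 174.00° W.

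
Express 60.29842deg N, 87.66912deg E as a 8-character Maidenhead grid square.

NP30uh01

Shift to the Maidenhead origin (180°W, 90°S): lon 267.66912, lat 150.29842.
Field (20°×10°, letters A–R): lon ⌊267.66912/20⌋ = 13 → N; lat ⌊150.29842/10⌋ = 15 → P.
Square (2°×1°, digits 0–9): lon ⌊7.66912/2⌋ = 3; lat ⌊0.29842/1⌋ = 0.
Subsquare (5′×2.5′, letters a–x): lon ⌊1.66912/0.0833333⌋ = 20 → u; lat ⌊0.29842/0.0416667⌋ = 7 → h.
Extended square (30″×15″, digits 0–9): lon ⌊0.00245/0.00833333⌋ = 0; lat ⌊0.00675/0.00416667⌋ = 1.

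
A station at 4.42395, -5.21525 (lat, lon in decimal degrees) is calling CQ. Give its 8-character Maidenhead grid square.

Add 180° to longitude and 90° to latitude: 174.78475, 94.42395.
Field: 174.78475/20 → 8 → I, 94.42395/10 → 9 → J; chars IJ.
Square: 14.78475/2 → 7, 4.42395/1 → 4; chars 74.
Subsquare: 0.78475/0.0833333 → 9 → j, 0.42395/0.0416667 → 10 → k; chars jk.
Extended square: 0.03475/0.00833333 → 4, 0.00728/0.00416667 → 1; chars 41.

IJ74jk41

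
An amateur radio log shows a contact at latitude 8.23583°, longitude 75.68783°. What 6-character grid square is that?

Add 180° to longitude and 90° to latitude: 255.6878, 98.2358.
Field: lon ⌊255.6878/20⌋ = 12 → M; lat ⌊98.2358/10⌋ = 9 → J.
Square: lon ⌊15.6878/2⌋ = 7; lat ⌊8.2358/1⌋ = 8.
Subsquare: lon ⌊1.6878/0.0833333⌋ = 20 → u; lat ⌊0.2358/0.0416667⌋ = 5 → f.

MJ78uf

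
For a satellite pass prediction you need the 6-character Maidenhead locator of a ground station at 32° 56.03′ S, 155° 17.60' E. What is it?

QF77pb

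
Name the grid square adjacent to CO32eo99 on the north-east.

CO32fp00

Longitude extended square 9; +1 → 10, wraps to 0, carry into subsquare.
Longitude subsquare e = 4; +1 → 5 = f.
Latitude extended square 9; +1 → 10, wraps to 0, carry into subsquare.
Latitude subsquare o = 14; +1 → 15 = p.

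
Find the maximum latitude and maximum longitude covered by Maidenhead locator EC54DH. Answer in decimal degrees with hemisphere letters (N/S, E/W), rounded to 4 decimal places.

65.6667° S, 89.6667° W

Field E=4, C=2: +4·20° lon, +2·10° lat → SW at lon -100°, lat -70°.
Square 5, 4: +5·2° lon, +4·1° lat → SW at lon -90°, lat -66°.
Subsquare d=3, h=7: +3·0.0833333° lon, +7·0.0416667° lat → SW at lon -89.75°, lat -65.7083°.
Cell spans 0.0833333° lon × 0.0416667° lat. NE corner is SW corner plus one full cell.
latitude 65.6667° S, longitude 89.6667° W.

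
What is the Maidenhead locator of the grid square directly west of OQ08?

Longitude square 0; −1 → -1, wraps to 9, carry into field.
Longitude field O = 14; −1 → 13 = N.
The latitude characters are unchanged.

NQ98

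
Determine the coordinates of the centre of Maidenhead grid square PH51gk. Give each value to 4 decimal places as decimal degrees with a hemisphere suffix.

18.5625° S, 130.5417° E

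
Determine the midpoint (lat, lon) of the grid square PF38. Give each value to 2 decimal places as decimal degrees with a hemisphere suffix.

31.50° S, 127.00° E

Field P=15, F=5: +15·20° lon, +5·10° lat → SW at lon 120°, lat -40°.
Square 3, 8: +3·2° lon, +8·1° lat → SW at lon 126°, lat -32°.
Cell spans 2° lon × 1° lat. Centre is SW corner plus half of each.
latitude 31.50° S, longitude 127.00° E.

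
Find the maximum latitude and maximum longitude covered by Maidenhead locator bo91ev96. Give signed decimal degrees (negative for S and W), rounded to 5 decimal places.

51.90417, -141.58333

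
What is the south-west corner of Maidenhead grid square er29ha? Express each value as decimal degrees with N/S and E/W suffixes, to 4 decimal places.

Field E=4, R=17: +4·20° lon, +17·10° lat → SW at lon -100°, lat 80°.
Square 2, 9: +2·2° lon, +9·1° lat → SW at lon -96°, lat 89°.
Subsquare h=7, a=0: +7·0.0833333° lon, +0·0.0416667° lat → SW at lon -95.4167°, lat 89°.
latitude 89.0000° N, longitude 95.4167° W.

89.0000° N, 95.4167° W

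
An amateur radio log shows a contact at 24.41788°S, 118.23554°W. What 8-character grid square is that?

DG05vn19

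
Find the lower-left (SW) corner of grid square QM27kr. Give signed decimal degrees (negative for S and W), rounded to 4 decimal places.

37.7083, 144.8333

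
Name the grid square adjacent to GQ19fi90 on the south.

GQ19fh99

Latitude extended square 0; −1 → -1, wraps to 9, carry into subsquare.
Latitude subsquare i = 8; −1 → 7 = h.
The longitude characters are unchanged.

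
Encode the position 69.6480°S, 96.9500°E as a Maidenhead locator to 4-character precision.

Offset from 180°W / 90°S: lon 276.95°, lat 20.35°.
Field (20°×10°, letters A–R): 276.95/20 → 13 → N, 20.35/10 → 2 → C; chars NC.
Square (2°×1°, digits 0–9): 16.95/2 → 8, 0.35/1 → 0; chars 80.

NC80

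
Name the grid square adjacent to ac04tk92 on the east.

AC04uk02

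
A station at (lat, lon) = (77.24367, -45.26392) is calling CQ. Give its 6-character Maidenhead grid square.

GQ77if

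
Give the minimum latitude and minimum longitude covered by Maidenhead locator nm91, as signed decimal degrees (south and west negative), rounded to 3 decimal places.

Field N=13, M=12: +13·20° lon, +12·10° lat → SW at lon 80°, lat 30°.
Square 9, 1: +9·2° lon, +1·1° lat → SW at lon 98°, lat 31°.
latitude 31.000, longitude 98.000.

31.000, 98.000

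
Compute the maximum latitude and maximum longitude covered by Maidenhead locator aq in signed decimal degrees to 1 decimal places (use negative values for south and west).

80.0, -160.0

Field A=0, Q=16: +0·20° lon, +16·10° lat → SW at lon -180°, lat 70°.
Cell spans 20° lon × 10° lat. NE corner is SW corner plus one full cell.
latitude 80.0, longitude -160.0.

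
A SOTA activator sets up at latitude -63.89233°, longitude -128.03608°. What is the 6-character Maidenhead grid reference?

Add 180° to longitude and 90° to latitude: 51.9639, 26.1077.
Field: 51.9639/20 → 2 → C, 26.1077/10 → 2 → C; chars CC.
Square: 11.9639/2 → 5, 6.1077/1 → 6; chars 56.
Subsquare: 1.9639/0.0833333 → 23 → x, 0.1077/0.0416667 → 2 → c; chars xc.

CC56xc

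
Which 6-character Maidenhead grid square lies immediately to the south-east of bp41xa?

BP50ax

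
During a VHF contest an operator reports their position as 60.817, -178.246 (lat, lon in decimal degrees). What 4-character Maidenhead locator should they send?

Shift to the Maidenhead origin (180°W, 90°S): lon 1.75, lat 150.82.
Field: lon ⌊1.75/20⌋ = 0 → A; lat ⌊150.82/10⌋ = 15 → P.
Square: lon ⌊1.75/2⌋ = 0; lat ⌊0.82/1⌋ = 0.

AP00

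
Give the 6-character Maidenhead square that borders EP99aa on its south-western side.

EP88xx

Longitude subsquare a = 0; −1 → -1, wraps to 23 = x, carry into square.
Longitude square 9; −1 → 8.
Latitude subsquare a = 0; −1 → -1, wraps to 23 = x, carry into square.
Latitude square 9; −1 → 8.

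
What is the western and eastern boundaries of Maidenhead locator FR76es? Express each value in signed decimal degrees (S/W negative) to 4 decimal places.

-65.6667, -65.5833

Field F=5, R=17: +5·20° lon, +17·10° lat → SW at lon -80°, lat 80°.
Square 7, 6: +7·2° lon, +6·1° lat → SW at lon -66°, lat 86°.
Subsquare e=4, s=18: +4·0.0833333° lon, +18·0.0416667° lat → SW at lon -65.6667°, lat 86.75°.
Cell spans 0.0833333° lon × 0.0416667° lat.
west -65.6667, east -65.5833.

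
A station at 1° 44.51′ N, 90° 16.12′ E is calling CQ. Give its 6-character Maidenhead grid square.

Shift to the Maidenhead origin (180°W, 90°S): lon 270.2687, lat 91.7418.
Field: lon ⌊270.2687/20⌋ = 13 → N; lat ⌊91.7418/10⌋ = 9 → J.
Square: lon ⌊10.2687/2⌋ = 5; lat ⌊1.7418/1⌋ = 1.
Subsquare: lon ⌊0.2687/0.0833333⌋ = 3 → d; lat ⌊0.7418/0.0416667⌋ = 17 → r.

NJ51dr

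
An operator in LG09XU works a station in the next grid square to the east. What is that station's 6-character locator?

LG19au

Longitude subsquare x = 23; +1 → 24, wraps to 0 = a, carry into square.
Longitude square 0; +1 → 1.
The latitude characters are unchanged.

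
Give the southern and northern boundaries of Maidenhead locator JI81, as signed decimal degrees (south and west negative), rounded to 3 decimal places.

Field J=9, I=8: +9·20° lon, +8·10° lat → SW at lon 0°, lat -10°.
Square 8, 1: +8·2° lon, +1·1° lat → SW at lon 16°, lat -9°.
Cell spans 2° lon × 1° lat.
south -9.000, north -8.000.

-9.000, -8.000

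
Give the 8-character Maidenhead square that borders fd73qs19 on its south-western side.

FD73qs08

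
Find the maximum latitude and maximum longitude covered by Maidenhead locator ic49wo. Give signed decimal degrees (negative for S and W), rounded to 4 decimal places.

-60.3750, -10.0833

Field I=8, C=2: +8·20° lon, +2·10° lat → SW at lon -20°, lat -70°.
Square 4, 9: +4·2° lon, +9·1° lat → SW at lon -12°, lat -61°.
Subsquare w=22, o=14: +22·0.0833333° lon, +14·0.0416667° lat → SW at lon -10.1667°, lat -60.4167°.
Cell spans 0.0833333° lon × 0.0416667° lat. NE corner is SW corner plus one full cell.
latitude -60.3750, longitude -10.0833.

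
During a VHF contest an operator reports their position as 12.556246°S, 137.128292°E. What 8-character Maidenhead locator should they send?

PH87nk56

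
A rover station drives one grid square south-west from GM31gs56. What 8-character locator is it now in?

GM31gs45

Longitude extended square 5; −1 → 4.
Latitude extended square 6; −1 → 5.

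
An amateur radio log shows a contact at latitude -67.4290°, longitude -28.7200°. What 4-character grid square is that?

Shift to the Maidenhead origin (180°W, 90°S): lon 151.28, lat 22.57.
Field: 151.28/20 → 7 → H, 22.57/10 → 2 → C; chars HC.
Square: 11.28/2 → 5, 2.57/1 → 2; chars 52.

HC52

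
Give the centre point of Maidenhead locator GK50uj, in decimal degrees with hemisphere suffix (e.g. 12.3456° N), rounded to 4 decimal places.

10.3958° N, 48.2917° W

Field G=6, K=10: +6·20° lon, +10·10° lat → SW at lon -60°, lat 10°.
Square 5, 0: +5·2° lon, +0·1° lat → SW at lon -50°, lat 10°.
Subsquare u=20, j=9: +20·0.0833333° lon, +9·0.0416667° lat → SW at lon -48.3333°, lat 10.375°.
Cell spans 0.0833333° lon × 0.0416667° lat. Centre is SW corner plus half of each.
latitude 10.3958° N, longitude 48.2917° W.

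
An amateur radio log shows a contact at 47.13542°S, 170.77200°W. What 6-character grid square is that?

AE42ou

Offset from 180°W / 90°S: lon 9.2280°, lat 42.8646°.
Field (20°×10°, letters A–R): 9.2280/20 → 0 → A, 42.8646/10 → 4 → E; chars AE.
Square (2°×1°, digits 0–9): 9.2280/2 → 4, 2.8646/1 → 2; chars 42.
Subsquare (5′×2.5′, letters a–x): 1.2280/0.0833333 → 14 → o, 0.8646/0.0416667 → 20 → u; chars ou.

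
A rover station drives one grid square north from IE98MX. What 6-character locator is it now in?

Latitude subsquare x = 23; +1 → 24, wraps to 0 = a, carry into square.
Latitude square 8; +1 → 9.
The longitude characters are unchanged.

IE99ma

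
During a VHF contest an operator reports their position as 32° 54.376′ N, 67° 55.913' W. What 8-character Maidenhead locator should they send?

FM62av87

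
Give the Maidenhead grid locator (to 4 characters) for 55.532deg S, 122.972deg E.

PD14

Offset from 180°W / 90°S: lon 302.97°, lat 34.47°.
Field: lon ⌊302.97/20⌋ = 15 → P; lat ⌊34.47/10⌋ = 3 → D.
Square: lon ⌊2.97/2⌋ = 1; lat ⌊4.47/1⌋ = 4.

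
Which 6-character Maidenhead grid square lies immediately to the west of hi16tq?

HI16sq

Longitude subsquare t = 19; −1 → 18 = s.
The latitude characters are unchanged.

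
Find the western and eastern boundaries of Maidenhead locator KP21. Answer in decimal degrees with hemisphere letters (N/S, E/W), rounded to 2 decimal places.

24.00° E, 26.00° E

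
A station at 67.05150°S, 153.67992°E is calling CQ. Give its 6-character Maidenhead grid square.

Offset from 180°W / 90°S: lon 333.6799°, lat 22.9485°.
Field (20°×10°, letters A–R): 333.6799/20 → 16 → Q, 22.9485/10 → 2 → C; chars QC.
Square (2°×1°, digits 0–9): 13.6799/2 → 6, 2.9485/1 → 2; chars 62.
Subsquare (5′×2.5′, letters a–x): 1.6799/0.0833333 → 20 → u, 0.9485/0.0416667 → 22 → w; chars uw.

QC62uw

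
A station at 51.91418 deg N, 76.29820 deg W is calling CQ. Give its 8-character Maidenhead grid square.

FO11uv49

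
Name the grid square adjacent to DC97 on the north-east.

Longitude square 9; +1 → 10, wraps to 0, carry into field.
Longitude field D = 3; +1 → 4 = E.
Latitude square 7; +1 → 8.

EC08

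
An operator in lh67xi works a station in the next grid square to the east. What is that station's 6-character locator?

Longitude subsquare x = 23; +1 → 24, wraps to 0 = a, carry into square.
Longitude square 6; +1 → 7.
The latitude characters are unchanged.

LH77ai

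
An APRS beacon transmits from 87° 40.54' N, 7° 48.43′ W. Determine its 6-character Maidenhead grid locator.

Add 180° to longitude and 90° to latitude: 172.1928, 177.6757.
Field (20°×10°, letters A–R): 172.1928/20 → 8 → I, 177.6757/10 → 17 → R; chars IR.
Square (2°×1°, digits 0–9): 12.1928/2 → 6, 7.6757/1 → 7; chars 67.
Subsquare (5′×2.5′, letters a–x): 0.1928/0.0833333 → 2 → c, 0.6757/0.0416667 → 16 → q; chars cq.

IR67cq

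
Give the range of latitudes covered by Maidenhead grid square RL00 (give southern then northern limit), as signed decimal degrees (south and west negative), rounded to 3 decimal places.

20.000, 21.000

Field R=17, L=11: +17·20° lon, +11·10° lat → SW at lon 160°, lat 20°.
Square 0, 0: +0·2° lon, +0·1° lat → SW at lon 160°, lat 20°.
Cell spans 2° lon × 1° lat.
south 20.000, north 21.000.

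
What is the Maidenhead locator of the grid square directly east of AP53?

AP63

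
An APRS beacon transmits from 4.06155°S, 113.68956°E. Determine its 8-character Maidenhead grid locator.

Add 180° to longitude and 90° to latitude: 293.68956, 85.93845.
Field: 293.68956/20 → 14 → O, 85.93845/10 → 8 → I; chars OI.
Square: 13.68956/2 → 6, 5.93845/1 → 5; chars 65.
Subsquare: 1.68956/0.0833333 → 20 → u, 0.93845/0.0416667 → 22 → w; chars uw.
Extended square: 0.02289/0.00833333 → 2, 0.02178/0.00416667 → 5; chars 25.

OI65uw25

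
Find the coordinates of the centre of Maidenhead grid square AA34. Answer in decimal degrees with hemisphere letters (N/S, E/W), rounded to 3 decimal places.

85.500° S, 173.000° W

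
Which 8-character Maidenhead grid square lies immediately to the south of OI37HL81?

Latitude extended square 1; −1 → 0.
The longitude characters are unchanged.

OI37hl80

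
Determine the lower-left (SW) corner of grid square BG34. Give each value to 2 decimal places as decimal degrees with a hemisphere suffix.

26.00° S, 154.00° W

Field B=1, G=6: +1·20° lon, +6·10° lat → SW at lon -160°, lat -30°.
Square 3, 4: +3·2° lon, +4·1° lat → SW at lon -154°, lat -26°.
latitude 26.00° S, longitude 154.00° W.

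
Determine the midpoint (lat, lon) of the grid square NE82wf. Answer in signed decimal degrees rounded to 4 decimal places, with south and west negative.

Field N=13, E=4: +13·20° lon, +4·10° lat → SW at lon 80°, lat -50°.
Square 8, 2: +8·2° lon, +2·1° lat → SW at lon 96°, lat -48°.
Subsquare w=22, f=5: +22·0.0833333° lon, +5·0.0416667° lat → SW at lon 97.8333°, lat -47.7917°.
Cell spans 0.0833333° lon × 0.0416667° lat. Centre is SW corner plus half of each.
latitude -47.7708, longitude 97.8750.

-47.7708, 97.8750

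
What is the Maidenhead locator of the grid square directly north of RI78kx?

RI79ka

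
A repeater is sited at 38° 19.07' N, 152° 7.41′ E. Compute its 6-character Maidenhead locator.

Add 180° to longitude and 90° to latitude: 332.1235, 128.3178.
Field (20°×10°, letters A–R): lon ⌊332.1235/20⌋ = 16 → Q; lat ⌊128.3178/10⌋ = 12 → M.
Square (2°×1°, digits 0–9): lon ⌊12.1235/2⌋ = 6; lat ⌊8.3178/1⌋ = 8.
Subsquare (5′×2.5′, letters a–x): lon ⌊0.1235/0.0833333⌋ = 1 → b; lat ⌊0.3178/0.0416667⌋ = 7 → h.

QM68bh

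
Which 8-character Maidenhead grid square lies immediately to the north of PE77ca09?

PE77cb00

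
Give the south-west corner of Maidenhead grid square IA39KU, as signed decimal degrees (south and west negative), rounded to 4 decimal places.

-80.1667, -13.1667

Field I=8, A=0: +8·20° lon, +0·10° lat → SW at lon -20°, lat -90°.
Square 3, 9: +3·2° lon, +9·1° lat → SW at lon -14°, lat -81°.
Subsquare k=10, u=20: +10·0.0833333° lon, +20·0.0416667° lat → SW at lon -13.1667°, lat -80.1667°.
latitude -80.1667, longitude -13.1667.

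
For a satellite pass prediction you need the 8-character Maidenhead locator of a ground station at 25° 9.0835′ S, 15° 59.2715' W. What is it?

Add 180° to longitude and 90° to latitude: 164.01214, 64.84861.
Field: 164.01214/20 → 8 → I, 64.84861/10 → 6 → G; chars IG.
Square: 4.01214/2 → 2, 4.84861/1 → 4; chars 24.
Subsquare: 0.01214/0.0833333 → 0 → a, 0.84861/0.0416667 → 20 → u; chars au.
Extended square: 0.01214/0.00833333 → 1, 0.01527/0.00416667 → 3; chars 13.

IG24au13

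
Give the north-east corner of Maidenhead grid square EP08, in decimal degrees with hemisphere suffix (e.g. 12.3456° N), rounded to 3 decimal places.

69.000° N, 98.000° W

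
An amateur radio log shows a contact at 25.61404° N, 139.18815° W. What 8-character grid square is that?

CL05jo77

Add 180° to longitude and 90° to latitude: 40.81185, 115.61404.
Field (20°×10°, letters A–R): 40.81185/20 → 2 → C, 115.61404/10 → 11 → L; chars CL.
Square (2°×1°, digits 0–9): 0.81185/2 → 0, 5.61404/1 → 5; chars 05.
Subsquare (5′×2.5′, letters a–x): 0.81185/0.0833333 → 9 → j, 0.61404/0.0416667 → 14 → o; chars jo.
Extended square (30″×15″, digits 0–9): 0.06185/0.00833333 → 7, 0.03071/0.00416667 → 7; chars 77.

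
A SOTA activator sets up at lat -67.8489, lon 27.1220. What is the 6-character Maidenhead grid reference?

Offset from 180°W / 90°S: lon 207.1220°, lat 22.1511°.
Field (20°×10°, letters A–R): lon ⌊207.1220/20⌋ = 10 → K; lat ⌊22.1511/10⌋ = 2 → C.
Square (2°×1°, digits 0–9): lon ⌊7.1220/2⌋ = 3; lat ⌊2.1511/1⌋ = 2.
Subsquare (5′×2.5′, letters a–x): lon ⌊1.1220/0.0833333⌋ = 13 → n; lat ⌊0.1511/0.0416667⌋ = 3 → d.

KC32nd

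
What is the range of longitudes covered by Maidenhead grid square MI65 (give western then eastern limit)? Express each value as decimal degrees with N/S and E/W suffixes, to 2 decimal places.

Field M=12, I=8: +12·20° lon, +8·10° lat → SW at lon 60°, lat -10°.
Square 6, 5: +6·2° lon, +5·1° lat → SW at lon 72°, lat -5°.
Cell spans 2° lon × 1° lat.
west 72.00° E, east 74.00° E.

72.00° E, 74.00° E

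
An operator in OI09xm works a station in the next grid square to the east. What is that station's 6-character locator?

OI19am

Longitude subsquare x = 23; +1 → 24, wraps to 0 = a, carry into square.
Longitude square 0; +1 → 1.
The latitude characters are unchanged.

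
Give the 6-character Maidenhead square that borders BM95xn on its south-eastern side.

Longitude subsquare x = 23; +1 → 24, wraps to 0 = a, carry into square.
Longitude square 9; +1 → 10, wraps to 0, carry into field.
Longitude field B = 1; +1 → 2 = C.
Latitude subsquare n = 13; −1 → 12 = m.

CM05am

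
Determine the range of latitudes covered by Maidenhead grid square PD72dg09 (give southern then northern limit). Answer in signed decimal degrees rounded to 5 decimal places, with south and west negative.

-57.71250, -57.70833

Field P=15, D=3: +15·20° lon, +3·10° lat → SW at lon 120°, lat -60°.
Square 7, 2: +7·2° lon, +2·1° lat → SW at lon 134°, lat -58°.
Subsquare d=3, g=6: +3·0.0833333° lon, +6·0.0416667° lat → SW at lon 134.25°, lat -57.75°.
Extended square 0, 9: +0·0.00833333° lon, +9·0.00416667° lat → SW at lon 134.25°, lat -57.7125°.
Cell spans 0.00833333° lon × 0.00416667° lat.
south -57.71250, north -57.70833.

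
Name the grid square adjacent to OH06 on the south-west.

Longitude square 0; −1 → -1, wraps to 9, carry into field.
Longitude field O = 14; −1 → 13 = N.
Latitude square 6; −1 → 5.

NH95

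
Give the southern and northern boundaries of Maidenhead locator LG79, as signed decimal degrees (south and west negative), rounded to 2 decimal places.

-21.00, -20.00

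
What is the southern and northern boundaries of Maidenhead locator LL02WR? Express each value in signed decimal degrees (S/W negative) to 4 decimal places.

Field L=11, L=11: +11·20° lon, +11·10° lat → SW at lon 40°, lat 20°.
Square 0, 2: +0·2° lon, +2·1° lat → SW at lon 40°, lat 22°.
Subsquare w=22, r=17: +22·0.0833333° lon, +17·0.0416667° lat → SW at lon 41.8333°, lat 22.7083°.
Cell spans 0.0833333° lon × 0.0416667° lat.
south 22.7083, north 22.7500.

22.7083, 22.7500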